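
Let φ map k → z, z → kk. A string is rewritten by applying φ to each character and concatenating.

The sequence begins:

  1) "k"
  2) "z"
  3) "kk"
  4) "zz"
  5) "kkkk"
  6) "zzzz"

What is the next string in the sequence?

kkkkkkkk

Rewriting each symbol of zzzz: z→kk, z→kk, z→kk, z→kk, which concatenates to kk kk kk kk.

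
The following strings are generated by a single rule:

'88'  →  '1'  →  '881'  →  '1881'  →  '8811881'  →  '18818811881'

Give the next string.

From term 3 onward, concatenate the second-to-last term with the last: 88·1 = 881, 1·881 = 1881, …
So term 7 is 8811881·18818811881.

881188118818811881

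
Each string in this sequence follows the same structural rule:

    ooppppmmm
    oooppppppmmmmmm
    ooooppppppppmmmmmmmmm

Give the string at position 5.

ooooooppppppppppppmmmmmmmmmmmmmmm

Term n consists of n+1 o's, followed by 2n+2 p's, followed by 3n m's (n = 1, 2, …).
Setting n = 5 gives 6, 12, 15 characters in each block.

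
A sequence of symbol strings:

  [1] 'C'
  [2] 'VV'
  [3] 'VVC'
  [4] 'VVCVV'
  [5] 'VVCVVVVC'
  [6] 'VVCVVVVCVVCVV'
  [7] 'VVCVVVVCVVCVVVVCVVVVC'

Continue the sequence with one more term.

This is a Fibonacci-style word recurrence s(k) = s(k−1)·s(k−2): e.g. VV·C = VVC.
The next term joins VVCVVVVCVVCVVVVCVVVVC and VVCVVVVCVVCVV.

VVCVVVVCVVCVVVVCVVVVCVVCVVVVCVVCVV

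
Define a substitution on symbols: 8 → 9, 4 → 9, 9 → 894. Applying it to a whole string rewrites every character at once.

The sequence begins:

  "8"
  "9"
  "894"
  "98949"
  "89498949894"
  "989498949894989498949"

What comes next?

Replace each of the 21 characters of 989498949894989498949 in place — 894 9 894 9 894 9 894 9 894 9 894 9 894 9 894 9 894 9 894 9 894 — and concatenate.

8949894989498949894989498949894989498949894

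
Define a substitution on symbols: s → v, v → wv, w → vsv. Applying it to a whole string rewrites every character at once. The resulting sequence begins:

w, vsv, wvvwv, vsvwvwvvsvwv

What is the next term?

wvvwvvsvwvvsvwvwvvwvvsvwv

Expanding vsvwvwvvsvwv: v→wv, s→v, v→wv, w→vsv, v→wv, w→vsv, v→wv, v→wv, s→v, v→wv, w→vsv, v→wv. Concatenated: wv v wv vsv wv vsv wv wv v wv vsv wv.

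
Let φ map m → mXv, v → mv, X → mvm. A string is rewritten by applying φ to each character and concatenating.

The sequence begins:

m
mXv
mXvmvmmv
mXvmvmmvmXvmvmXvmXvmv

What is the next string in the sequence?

Rewriting the 21 symbols of mXvmvmmvmXvmvmXvmXvmv one by one yields mXv mvm mv mXv mv mXv mXv mv mXv mvm mv mXv mv mXv mvm mv mXv mvm mv mXv mv; concatenated:

mXvmvmmvmXvmvmXvmXvmvmXvmvmmvmXvmvmXvmvmmvmXvmvmmvmXvmv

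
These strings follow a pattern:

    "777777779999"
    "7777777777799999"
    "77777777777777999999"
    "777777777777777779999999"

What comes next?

The n-th term is 3n-1 7's then n+1 9's, where the shown terms are n = 3, 4, 5, 6.
At n = 7 the blocks have lengths 20, 8.

7777777777777777777799999999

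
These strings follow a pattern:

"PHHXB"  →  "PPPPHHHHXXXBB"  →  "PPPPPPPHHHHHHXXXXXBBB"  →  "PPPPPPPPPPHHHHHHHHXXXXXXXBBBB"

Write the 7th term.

The n-th term is 3n-2 P's then 2n H's then 2n-1 X's then n B's (n = 1, 2, …).
At n = 7 the blocks have lengths 19, 14, 13, 7.

PPPPPPPPPPPPPPPPPPPHHHHHHHHHHHHHHXXXXXXXXXXXXXBBBBBBB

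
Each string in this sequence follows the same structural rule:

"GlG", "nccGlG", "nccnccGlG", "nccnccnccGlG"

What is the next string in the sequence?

Each term is the previous one with ncc prepended.
Applying this once more to nccnccnccGlG:

nccnccnccnccGlG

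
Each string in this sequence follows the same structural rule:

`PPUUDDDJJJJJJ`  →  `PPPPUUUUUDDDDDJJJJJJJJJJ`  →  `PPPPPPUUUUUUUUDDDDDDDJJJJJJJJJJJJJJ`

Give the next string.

Each string has the form P^{2n} U^{3n-1} D^{2n+1} J^{4n+2} (n = 1, 2, …).
Setting n = 4 gives 8, 11, 9, 18 characters in each block.

PPPPPPPPUUUUUUUUUUUDDDDDDDDDJJJJJJJJJJJJJJJJJJ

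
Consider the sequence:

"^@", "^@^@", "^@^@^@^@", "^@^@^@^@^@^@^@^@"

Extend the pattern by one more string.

Every step duplicates the string.
So the next term is two copies of ^@^@^@^@^@^@^@^@.

^@^@^@^@^@^@^@^@^@^@^@^@^@^@^@^@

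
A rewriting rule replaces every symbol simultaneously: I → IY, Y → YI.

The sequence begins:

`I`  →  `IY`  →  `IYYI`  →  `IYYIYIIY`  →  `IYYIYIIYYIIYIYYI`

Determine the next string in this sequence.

IYYIYIIYYIIYIYYIYIIYIYYIIYYIYIIY

Applying the rule to each of the 16 symbols of IYYIYIIYYIIYIYYI gives the pieces IY YI YI IY YI IY IY YI YI IY IY YI IY YI YI IY, which concatenate to the answer.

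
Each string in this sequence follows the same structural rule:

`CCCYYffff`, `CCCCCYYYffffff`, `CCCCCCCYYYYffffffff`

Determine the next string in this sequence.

Term n consists of 2n-1 C's, followed by n Y's, followed by 2n f's, where the shown terms are n = 2, 3, 4.
At n = 5 the blocks have lengths 9, 5, 10.

CCCCCCCCCYYYYYffffffffff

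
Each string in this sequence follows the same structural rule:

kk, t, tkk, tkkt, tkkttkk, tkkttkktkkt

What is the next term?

tkkttkktkkttkkttkk

This is a Fibonacci-style word recurrence s(k) = s(k−1)·s(k−2): e.g. t·kk = tkk.
So term 7 is tkkttkktkkt·tkkttkk.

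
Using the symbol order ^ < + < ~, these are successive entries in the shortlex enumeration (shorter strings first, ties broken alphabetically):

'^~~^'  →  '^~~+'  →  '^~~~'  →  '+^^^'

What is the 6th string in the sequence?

+^^~

Advancing 2 positions from +^^^ through +^^^ → +^^+ reaches term 6.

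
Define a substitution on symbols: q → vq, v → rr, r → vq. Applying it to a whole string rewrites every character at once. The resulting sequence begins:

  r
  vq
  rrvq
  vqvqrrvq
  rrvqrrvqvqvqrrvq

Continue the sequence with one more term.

vqvqrrvqvqvqrrvqrrvqrrvqvqvqrrvq

φ(rrvqrrvqvqvqrrvq) expands symbol-by-symbol to vq vq rr vq vq vq rr vq rr vq rr vq vq vq rr vq; joining the 16 pieces gives the next term.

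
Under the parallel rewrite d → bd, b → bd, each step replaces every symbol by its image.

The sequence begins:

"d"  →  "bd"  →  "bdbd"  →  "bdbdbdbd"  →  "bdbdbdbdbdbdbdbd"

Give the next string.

Rewriting the 16 symbols of bdbdbdbdbdbdbdbd one by one yields bd bd bd bd bd bd bd bd bd bd bd bd bd bd bd bd; concatenated:

bdbdbdbdbdbdbdbdbdbdbdbdbdbdbdbd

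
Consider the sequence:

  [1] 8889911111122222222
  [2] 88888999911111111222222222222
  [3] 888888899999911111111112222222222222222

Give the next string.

8888888889999999911111111111122222222222222222222

Reading off run lengths: 8 runs 3, 5, 7; 9 runs 2, 4, 6; 1 runs 6, 8, 10; 2 runs 8, 12, 16 — each is linear in n, where the shown terms are n = 2, 3, 4.
At n = 5 the blocks have lengths 9, 8, 12, 20.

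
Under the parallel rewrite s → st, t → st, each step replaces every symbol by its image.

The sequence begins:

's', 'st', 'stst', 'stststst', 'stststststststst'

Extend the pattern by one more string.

Rewriting the 16 symbols of stststststststst one by one yields st st st st st st st st st st st st st st st st; concatenated:

stststststststststststststststst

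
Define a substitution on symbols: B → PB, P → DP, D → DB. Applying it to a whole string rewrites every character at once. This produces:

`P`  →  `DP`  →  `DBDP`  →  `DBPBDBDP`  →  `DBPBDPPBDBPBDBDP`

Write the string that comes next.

Replace each of the 16 characters of DBPBDPPBDBPBDBDP in place — DB PB DP PB DB DP DP PB DB PB DP PB DB PB DB DP — and concatenate.

DBPBDPPBDBDPDPPBDBPBDPPBDBPBDBDP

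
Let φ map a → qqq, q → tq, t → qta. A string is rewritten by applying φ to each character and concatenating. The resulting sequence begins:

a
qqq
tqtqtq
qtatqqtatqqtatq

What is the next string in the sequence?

Replace each of the 15 characters of qtatqqtatqqtatq in place — tq qta qqq qta tq tq qta qqq qta tq tq qta qqq qta tq — and concatenate.

tqqtaqqqqtatqtqqtaqqqqtatqtqqtaqqqqtatq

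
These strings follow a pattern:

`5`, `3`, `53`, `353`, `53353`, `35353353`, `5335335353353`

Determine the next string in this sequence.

From term 3 onward, concatenate the second-to-last term with the last: 5·3 = 53, 3·53 = 353, …
The next term joins 35353353 and 5335335353353.

353533535335335353353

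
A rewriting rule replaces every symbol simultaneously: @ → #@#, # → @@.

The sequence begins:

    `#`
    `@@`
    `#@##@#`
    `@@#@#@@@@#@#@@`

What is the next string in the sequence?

Applying the rule to each of the 14 symbols of @@#@#@@@@#@#@@ gives the pieces #@# #@# @@ #@# @@ #@# #@# #@# #@# @@ #@# @@ #@# #@#, which concatenate to the answer.

#@##@#@@#@#@@#@##@##@##@#@@#@#@@#@##@#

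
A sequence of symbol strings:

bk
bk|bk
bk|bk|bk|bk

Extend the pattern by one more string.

Each string is two copies of the previous one joined by '|'.
One more doubling of bk|bk|bk|bk gives the answer.

bk|bk|bk|bk|bk|bk|bk|bk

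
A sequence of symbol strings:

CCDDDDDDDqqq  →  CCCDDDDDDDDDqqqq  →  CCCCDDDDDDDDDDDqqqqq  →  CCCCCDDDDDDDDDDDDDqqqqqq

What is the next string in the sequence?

CCCCCCDDDDDDDDDDDDDDDqqqqqqq

The n-th term is n-1 C's then 2n+1 D's then n q's, where the shown terms are n = 3, 4, 5, 6.
For the next term, n = 7, so the run lengths are 6, 15, 7.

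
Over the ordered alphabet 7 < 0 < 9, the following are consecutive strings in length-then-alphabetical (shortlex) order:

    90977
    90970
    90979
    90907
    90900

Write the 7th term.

Advancing 2 positions from 90900 through 90900 → 90909 reaches term 7.

90997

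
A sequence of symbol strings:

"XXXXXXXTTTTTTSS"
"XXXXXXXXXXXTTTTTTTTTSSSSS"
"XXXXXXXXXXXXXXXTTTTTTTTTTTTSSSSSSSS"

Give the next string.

XXXXXXXXXXXXXXXXXXXTTTTTTTTTTTTTTTSSSSSSSSSSS

The n-th term is 4n+3 X's then 3n+3 T's then 3n-1 S's (n = 1, 2, …).
Setting n = 4 gives 19, 15, 11 characters in each block.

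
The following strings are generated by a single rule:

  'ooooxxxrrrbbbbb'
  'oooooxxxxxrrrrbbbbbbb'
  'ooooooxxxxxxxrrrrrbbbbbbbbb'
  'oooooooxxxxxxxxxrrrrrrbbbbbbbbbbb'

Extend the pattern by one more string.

Reading off run lengths: o runs 4, 5, 6, 7; x runs 3, 5, 7, 9; r runs 3, 4, 5, 6; b runs 5, 7, 9, 11 — each is linear in n, where the shown terms are n = 2, 3, 4, 5.
Setting n = 6 gives 8, 11, 7, 13 characters in each block.

ooooooooxxxxxxxxxxxrrrrrrrbbbbbbbbbbbbb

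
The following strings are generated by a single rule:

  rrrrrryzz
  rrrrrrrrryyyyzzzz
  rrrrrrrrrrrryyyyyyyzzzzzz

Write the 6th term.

Term n consists of 3n+3 r's, followed by 3n-2 y's, followed by 2n z's (n = 1, 2, …).
At n = 6 the blocks have lengths 21, 16, 12.

rrrrrrrrrrrrrrrrrrrrryyyyyyyyyyyyyyyyzzzzzzzzzzzz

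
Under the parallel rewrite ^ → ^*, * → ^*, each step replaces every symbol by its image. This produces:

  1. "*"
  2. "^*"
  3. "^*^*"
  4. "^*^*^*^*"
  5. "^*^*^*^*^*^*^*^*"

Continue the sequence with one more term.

Applying the rule to each of the 16 symbols of ^*^*^*^*^*^*^*^* gives the pieces ^* ^* ^* ^* ^* ^* ^* ^* ^* ^* ^* ^* ^* ^* ^* ^*, which concatenate to the answer.

^*^*^*^*^*^*^*^*^*^*^*^*^*^*^*^*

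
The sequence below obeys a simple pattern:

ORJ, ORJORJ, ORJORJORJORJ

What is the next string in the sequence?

Every step duplicates the string.
Doubling ORJORJORJORJ:

ORJORJORJORJORJORJORJORJ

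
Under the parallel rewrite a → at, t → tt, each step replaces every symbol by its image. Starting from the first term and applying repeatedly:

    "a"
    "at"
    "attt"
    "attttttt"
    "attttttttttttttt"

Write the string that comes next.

φ(attttttttttttttt) expands symbol-by-symbol to at tt tt tt tt tt tt tt tt tt tt tt tt tt tt tt; joining the 16 pieces gives the next term.

attttttttttttttttttttttttttttttt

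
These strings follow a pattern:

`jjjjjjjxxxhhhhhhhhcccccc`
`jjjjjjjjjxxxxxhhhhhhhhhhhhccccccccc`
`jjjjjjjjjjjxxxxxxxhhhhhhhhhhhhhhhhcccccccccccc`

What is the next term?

Reading off run lengths: j runs 7, 9, 11; x runs 3, 5, 7; h runs 8, 12, 16; c runs 6, 9, 12 — each is linear in n, where the shown terms are n = 2, 3, 4.
Setting n = 5 gives 13, 9, 20, 15 characters in each block.

jjjjjjjjjjjjjxxxxxxxxxhhhhhhhhhhhhhhhhhhhhccccccccccccccc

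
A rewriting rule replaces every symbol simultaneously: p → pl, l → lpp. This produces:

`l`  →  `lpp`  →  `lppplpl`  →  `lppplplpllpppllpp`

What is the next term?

Rewriting the 17 symbols of lppplplpllpppllpp one by one yields lpp pl pl pl lpp pl lpp pl lpp lpp pl pl pl lpp lpp pl pl; concatenated:

lppplplpllpppllpppllpplppplplpllpplppplpl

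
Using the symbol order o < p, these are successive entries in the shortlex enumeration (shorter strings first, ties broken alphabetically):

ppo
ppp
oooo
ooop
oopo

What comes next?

Treat oopo as a base-2 numeral over the given alphabet and add one, carrying through any trailing p's.

oopp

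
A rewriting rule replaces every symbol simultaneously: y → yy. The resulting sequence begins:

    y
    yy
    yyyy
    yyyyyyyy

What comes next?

yyyyyyyyyyyyyyyy

Apply φ to yyyyyyyy symbol by symbol: y→yy, y→yy, y→yy, y→yy, y→yy, y→yy, y→yy, y→yy; joined: yy yy yy yy yy yy yy yy.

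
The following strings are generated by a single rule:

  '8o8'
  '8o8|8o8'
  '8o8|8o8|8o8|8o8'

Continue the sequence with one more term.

Each string is two copies of the previous one joined by '|'.
One more doubling of 8o8|8o8|8o8|8o8 gives the answer.

8o8|8o8|8o8|8o8|8o8|8o8|8o8|8o8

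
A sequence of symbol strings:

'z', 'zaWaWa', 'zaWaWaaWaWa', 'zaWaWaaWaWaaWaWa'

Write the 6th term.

Each term is the previous one with aWaWa appended.
From zaWaWaaWaWaaWaWa, 2 further steps: zaWaWaaWaWaaWaWa → zaWaWaaWaWaaWaWaaWaWa → (answer).

zaWaWaaWaWaaWaWaaWaWaaWaWa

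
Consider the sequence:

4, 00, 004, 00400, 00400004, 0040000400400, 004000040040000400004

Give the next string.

0040000400400004000040040000400400

Each term (from the third on) is the previous term followed by the one before it: term 3 = 00·4 = 004.
The next term joins 004000040040000400004 and 0040000400400.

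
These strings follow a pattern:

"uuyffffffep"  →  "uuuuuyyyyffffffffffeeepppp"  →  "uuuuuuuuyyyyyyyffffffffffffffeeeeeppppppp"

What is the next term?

Each string has the form u^{3n-1} y^{3n-2} f^{4n+2} e^{2n-1} p^{3n-2} (n = 1, 2, …).
For the next term, n = 4, so the run lengths are 11, 10, 18, 7, 10.

uuuuuuuuuuuyyyyyyyyyyffffffffffffffffffeeeeeeepppppppppp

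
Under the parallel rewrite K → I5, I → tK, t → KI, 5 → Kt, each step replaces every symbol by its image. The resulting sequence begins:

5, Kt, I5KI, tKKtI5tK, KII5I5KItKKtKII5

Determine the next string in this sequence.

Replace each of the 16 characters of KII5I5KItKKtKII5 in place — I5 tK tK Kt tK Kt I5 tK KI I5 I5 KI I5 tK tK Kt — and concatenate.

I5tKtKKttKKtI5tKKII5I5KII5tKtKKt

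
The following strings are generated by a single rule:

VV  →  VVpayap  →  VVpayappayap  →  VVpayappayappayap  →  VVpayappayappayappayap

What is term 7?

VVpayappayappayappayappayappayap

Each term is the previous one with payap appended.
From VVpayappayappayappayap, 2 further steps: VVpayappayappayappayap → VVpayappayappayappayappayap → (answer).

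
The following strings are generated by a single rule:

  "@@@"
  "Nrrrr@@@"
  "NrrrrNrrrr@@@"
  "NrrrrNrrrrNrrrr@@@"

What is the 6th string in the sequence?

The strings grow by a fixed prefix Nrrrr each time.
From NrrrrNrrrrNrrrr@@@, 2 further steps: NrrrrNrrrrNrrrr@@@ → NrrrrNrrrrNrrrrNrrrr@@@ → (answer).

NrrrrNrrrrNrrrrNrrrrNrrrr@@@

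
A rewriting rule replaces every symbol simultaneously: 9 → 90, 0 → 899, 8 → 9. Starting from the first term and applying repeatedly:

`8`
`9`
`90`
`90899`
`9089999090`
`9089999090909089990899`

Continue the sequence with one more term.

90899990909090899908999089990899990909089999090

φ(9089999090909089990899) expands symbol-by-symbol to 90 899 9 90 90 90 90 899 90 899 90 899 90 899 9 90 90 90 899 9 90 90; joining the 22 pieces gives the next term.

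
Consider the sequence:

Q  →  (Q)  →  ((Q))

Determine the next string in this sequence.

s(k+1) = (·s(k)·), so each term gains ( as a prefix and ) as a suffix.
Applying this once more to ((Q)):

(((Q)))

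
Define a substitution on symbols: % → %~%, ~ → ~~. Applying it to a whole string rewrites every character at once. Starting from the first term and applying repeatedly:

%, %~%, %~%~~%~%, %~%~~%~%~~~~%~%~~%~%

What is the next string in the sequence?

%~%~~%~%~~~~%~%~~%~%~~~~~~~~%~%~~%~%~~~~%~%~~%~%

Applying the rule to each of the 20 symbols of %~%~~%~%~~~~%~%~~%~% gives the pieces %~% ~~ %~% ~~ ~~ %~% ~~ %~% ~~ ~~ ~~ ~~ %~% ~~ %~% ~~ ~~ %~% ~~ %~%, which concatenate to the answer.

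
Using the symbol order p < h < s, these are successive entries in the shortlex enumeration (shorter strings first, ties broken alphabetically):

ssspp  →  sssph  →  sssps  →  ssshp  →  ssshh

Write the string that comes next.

Find the rightmost character of ssshh below s, bump it to the next letter, and reset everything to its right to p.

ssshs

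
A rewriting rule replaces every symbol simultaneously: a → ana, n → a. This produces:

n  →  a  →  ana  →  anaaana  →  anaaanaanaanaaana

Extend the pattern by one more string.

φ(anaaanaanaanaaana) expands symbol-by-symbol to ana a ana ana ana a ana ana a ana ana a ana ana ana a ana; joining the 17 pieces gives the next term.

anaaanaanaanaaanaanaaanaanaaanaanaanaaana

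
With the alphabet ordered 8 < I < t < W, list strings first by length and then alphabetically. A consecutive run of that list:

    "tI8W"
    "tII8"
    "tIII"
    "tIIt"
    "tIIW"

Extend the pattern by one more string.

tIt8

Treat tIIW as a base-4 numeral over the given alphabet and add one, carrying through any trailing W's.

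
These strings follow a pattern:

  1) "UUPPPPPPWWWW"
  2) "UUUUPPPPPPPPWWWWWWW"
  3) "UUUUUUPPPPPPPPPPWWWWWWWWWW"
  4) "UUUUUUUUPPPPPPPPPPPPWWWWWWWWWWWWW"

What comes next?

UUUUUUUUUUPPPPPPPPPPPPPPWWWWWWWWWWWWWWWW

The n-th term is 2n-2 U's then 2n+2 P's then 3n-2 W's, where the shown terms are n = 2, 3, 4, 5.
For the next term, n = 6, so the run lengths are 10, 14, 16.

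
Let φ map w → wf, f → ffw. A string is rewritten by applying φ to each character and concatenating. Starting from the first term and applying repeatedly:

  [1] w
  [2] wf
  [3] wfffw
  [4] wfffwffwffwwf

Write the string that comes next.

Rewriting the 13 symbols of wfffwffwffwwf one by one yields wf ffw ffw ffw wf ffw ffw wf ffw ffw wf wf ffw; concatenated:

wfffwffwffwwfffwffwwfffwffwwfwfffw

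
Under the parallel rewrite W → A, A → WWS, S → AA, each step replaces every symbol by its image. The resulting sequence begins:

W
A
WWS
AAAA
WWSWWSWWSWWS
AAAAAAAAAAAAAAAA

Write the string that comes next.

WWSWWSWWSWWSWWSWWSWWSWWSWWSWWSWWSWWSWWSWWSWWSWWS

Applying the rule to each of the 16 symbols of AAAAAAAAAAAAAAAA gives the pieces WWS WWS WWS WWS WWS WWS WWS WWS WWS WWS WWS WWS WWS WWS WWS WWS, which concatenate to the answer.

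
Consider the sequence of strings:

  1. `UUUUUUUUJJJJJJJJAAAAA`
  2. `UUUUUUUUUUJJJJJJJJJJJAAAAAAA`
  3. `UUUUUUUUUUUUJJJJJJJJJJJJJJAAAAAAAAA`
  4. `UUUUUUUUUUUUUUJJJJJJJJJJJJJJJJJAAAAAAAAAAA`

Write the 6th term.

Each string has the form U^{2n+2} J^{3n-1} A^{2n-1}, where the shown terms are n = 3, 4, 5, 6.
For term 6, n = 8, so the run lengths are 18, 23, 15.

UUUUUUUUUUUUUUUUUUJJJJJJJJJJJJJJJJJJJJJJJAAAAAAAAAAAAAAA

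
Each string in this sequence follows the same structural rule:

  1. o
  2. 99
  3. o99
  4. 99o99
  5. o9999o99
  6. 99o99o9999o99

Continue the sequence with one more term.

o9999o9999o99o9999o99

From term 3 onward, concatenate the second-to-last term with the last: o·99 = o99, 99·o99 = 99o99, …
Continuing: o9999o99 · 99o99o9999o99 gives term 7.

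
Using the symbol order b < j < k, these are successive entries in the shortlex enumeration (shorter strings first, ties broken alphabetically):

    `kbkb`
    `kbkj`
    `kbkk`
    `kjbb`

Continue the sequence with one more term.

kjbj

The successor of kjbb increments the rightmost position that isn't already k and resets every position after it to b.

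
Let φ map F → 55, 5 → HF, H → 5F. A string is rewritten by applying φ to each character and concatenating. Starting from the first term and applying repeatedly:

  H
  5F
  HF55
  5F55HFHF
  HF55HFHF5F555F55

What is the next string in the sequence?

Applying the rule to each of the 16 symbols of HF55HFHF5F555F55 gives the pieces 5F 55 HF HF 5F 55 5F 55 HF 55 HF HF HF 55 HF HF, which concatenate to the answer.

5F55HFHF5F555F55HF55HFHFHF55HFHF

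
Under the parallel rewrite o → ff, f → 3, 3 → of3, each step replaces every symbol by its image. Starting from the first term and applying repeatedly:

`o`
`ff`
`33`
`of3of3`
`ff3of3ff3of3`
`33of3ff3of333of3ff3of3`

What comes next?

of3of3ff3of333of3ff3of3of3of3ff3of333of3ff3of3

φ(33of3ff3of333of3ff3of3) expands symbol-by-symbol to of3 of3 ff 3 of3 3 3 of3 ff 3 of3 of3 of3 ff 3 of3 3 3 of3 ff 3 of3; joining the 22 pieces gives the next term.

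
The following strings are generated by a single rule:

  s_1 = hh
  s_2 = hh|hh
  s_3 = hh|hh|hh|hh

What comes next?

hh|hh|hh|hh|hh|hh|hh|hh

Every step duplicates the string with '|' between the halves.
One more doubling of hh|hh|hh|hh gives the answer.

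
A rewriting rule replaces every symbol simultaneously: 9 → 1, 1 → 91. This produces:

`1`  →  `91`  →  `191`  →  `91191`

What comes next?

19191191

Rewriting each symbol of 91191: 9→1, 1→91, 1→91, 9→1, 1→91, which concatenates to 1 91 91 1 91.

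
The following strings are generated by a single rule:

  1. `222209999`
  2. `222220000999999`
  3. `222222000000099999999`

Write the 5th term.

Reading off run lengths: 2 runs 4, 5, 6; 0 runs 1, 4, 7; 9 runs 4, 6, 8 — each is linear in n (n = 1, 2, …).
At n = 5 the blocks have lengths 8, 13, 12.

222222220000000000000999999999999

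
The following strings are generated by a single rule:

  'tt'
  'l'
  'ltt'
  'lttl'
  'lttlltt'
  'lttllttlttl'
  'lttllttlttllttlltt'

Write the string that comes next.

From term 3 onward, concatenate the last term with the second-to-last: l·tt = ltt, ltt·l = lttl, …
The next term joins lttllttlttllttlltt and lttllttlttl.

lttllttlttllttllttlttllttlttl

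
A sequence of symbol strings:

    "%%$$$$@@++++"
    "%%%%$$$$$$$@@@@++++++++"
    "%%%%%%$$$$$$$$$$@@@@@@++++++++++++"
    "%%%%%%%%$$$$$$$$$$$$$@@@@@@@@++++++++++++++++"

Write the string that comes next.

Each string has the form %^{2n} $^{3n+1} @^{2n} +^{4n} (n = 1, 2, …).
For the next term, n = 5, so the run lengths are 10, 16, 10, 20.

%%%%%%%%%%$$$$$$$$$$$$$$$$@@@@@@@@@@++++++++++++++++++++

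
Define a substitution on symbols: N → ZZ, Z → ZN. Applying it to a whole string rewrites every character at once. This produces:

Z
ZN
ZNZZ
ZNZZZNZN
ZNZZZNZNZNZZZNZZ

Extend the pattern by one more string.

Replace each of the 16 characters of ZNZZZNZNZNZZZNZZ in place — ZN ZZ ZN ZN ZN ZZ ZN ZZ ZN ZZ ZN ZN ZN ZZ ZN ZN — and concatenate.

ZNZZZNZNZNZZZNZZZNZZZNZNZNZZZNZN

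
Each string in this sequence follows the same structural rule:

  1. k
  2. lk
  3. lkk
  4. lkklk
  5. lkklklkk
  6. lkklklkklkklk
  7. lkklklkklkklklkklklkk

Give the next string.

Each term (from the third on) is the previous term followed by the one before it: term 3 = lk·k = lkk.
So term 8 is lkklklkklkklklkklklkk·lkklklkklkklk.

lkklklkklkklklkklklkklkklklkklkklk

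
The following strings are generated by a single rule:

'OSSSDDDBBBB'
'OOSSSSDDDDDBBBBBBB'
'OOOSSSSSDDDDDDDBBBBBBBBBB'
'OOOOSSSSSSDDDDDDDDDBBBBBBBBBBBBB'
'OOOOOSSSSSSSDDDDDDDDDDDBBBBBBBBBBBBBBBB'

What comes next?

Reading off run lengths: O runs 1, 2, 3, 4, 5; S runs 3, 4, 5, 6, 7; D runs 3, 5, 7, 9, 11; B runs 4, 7, 10, 13, 16 — each is linear in n (n = 1, 2, …).
For the next term, n = 6, so the run lengths are 6, 8, 13, 19.

OOOOOOSSSSSSSSDDDDDDDDDDDDDBBBBBBBBBBBBBBBBBBB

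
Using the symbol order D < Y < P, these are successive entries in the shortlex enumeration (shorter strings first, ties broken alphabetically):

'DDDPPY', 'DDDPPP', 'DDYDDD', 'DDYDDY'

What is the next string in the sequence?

DDYDDP

The successor of DDYDDY increments the rightmost position that isn't already P and resets every position after it to D.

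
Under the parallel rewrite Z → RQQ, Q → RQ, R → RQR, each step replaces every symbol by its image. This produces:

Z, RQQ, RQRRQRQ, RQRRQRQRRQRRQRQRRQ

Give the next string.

φ(RQRRQRQRRQRRQRQRRQ) expands symbol-by-symbol to RQR RQ RQR RQR RQ RQR RQ RQR RQR RQ RQR RQR RQ RQR RQ RQR RQR RQ; joining the 18 pieces gives the next term.

RQRRQRQRRQRRQRQRRQRQRRQRRQRQRRQRRQRQRRQRQRRQRRQ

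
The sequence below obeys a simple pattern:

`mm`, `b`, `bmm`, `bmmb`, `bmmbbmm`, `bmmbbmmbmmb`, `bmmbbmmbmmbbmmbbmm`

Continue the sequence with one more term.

bmmbbmmbmmbbmmbbmmbmmbbmmbmmb

From term 3 onward, concatenate the last term with the second-to-last: b·mm = bmm, bmm·b = bmmb, …
Continuing: bmmbbmmbmmbbmmbbmm · bmmbbmmbmmb gives term 8.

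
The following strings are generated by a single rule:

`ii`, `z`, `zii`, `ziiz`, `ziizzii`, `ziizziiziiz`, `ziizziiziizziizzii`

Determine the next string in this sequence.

This is a Fibonacci-style word recurrence s(k) = s(k−1)·s(k−2): e.g. z·ii = zii.
Continuing: ziizziiziizziizzii · ziizziiziiz gives term 8.

ziizziiziizziizziiziizziiziiz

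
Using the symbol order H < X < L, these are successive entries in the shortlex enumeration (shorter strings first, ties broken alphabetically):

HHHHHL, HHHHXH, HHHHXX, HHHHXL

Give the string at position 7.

HHHHLL

Continuing the enumeration 3 steps past HHHHXL: HHHHXL → HHHHLH → HHHHLX → (answer).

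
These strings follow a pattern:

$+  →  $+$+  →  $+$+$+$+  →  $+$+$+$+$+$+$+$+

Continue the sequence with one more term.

$+$+$+$+$+$+$+$+$+$+$+$+$+$+$+$+

s(k+1) = s(k)·s(k) — each term doubles the last.
So the next term is two copies of $+$+$+$+$+$+$+$+.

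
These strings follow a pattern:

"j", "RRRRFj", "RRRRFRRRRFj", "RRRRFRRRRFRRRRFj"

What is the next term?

The strings grow by a fixed prefix RRRRF each time.
Applying this once more to RRRRFRRRRFRRRRFj:

RRRRFRRRRFRRRRFRRRRFj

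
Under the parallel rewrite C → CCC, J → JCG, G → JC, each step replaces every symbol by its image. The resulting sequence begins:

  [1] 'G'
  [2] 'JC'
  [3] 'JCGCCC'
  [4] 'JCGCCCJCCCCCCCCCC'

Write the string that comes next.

Rewriting the 17 symbols of JCGCCCJCCCCCCCCCC one by one yields JCG CCC JC CCC CCC CCC JCG CCC CCC CCC CCC CCC CCC CCC CCC CCC CCC; concatenated:

JCGCCCJCCCCCCCCCCJCGCCCCCCCCCCCCCCCCCCCCCCCCCCCCCC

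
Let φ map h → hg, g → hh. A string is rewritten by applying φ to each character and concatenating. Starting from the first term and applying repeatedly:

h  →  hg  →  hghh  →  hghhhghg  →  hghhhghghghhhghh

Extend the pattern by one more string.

Rewriting the 16 symbols of hghhhghghghhhghh one by one yields hg hh hg hg hg hh hg hh hg hh hg hg hg hh hg hg; concatenated:

hghhhghghghhhghhhghhhghghghhhghg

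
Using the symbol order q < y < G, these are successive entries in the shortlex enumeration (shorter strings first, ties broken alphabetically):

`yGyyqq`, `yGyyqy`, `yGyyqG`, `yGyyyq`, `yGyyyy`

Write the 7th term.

yGyyGq

Advancing 2 positions from yGyyyy through yGyyyy → yGyyyG reaches term 7.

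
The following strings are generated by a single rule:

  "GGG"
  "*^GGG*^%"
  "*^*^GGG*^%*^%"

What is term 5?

*^*^*^*^GGG*^%*^%*^%*^%

s(k+1) = *^·s(k)·*^%, so each term gains *^ as a prefix and *^% as a suffix.
From *^*^GGG*^%*^%, 2 further steps: *^*^GGG*^%*^% → *^*^*^GGG*^%*^%*^% → (answer).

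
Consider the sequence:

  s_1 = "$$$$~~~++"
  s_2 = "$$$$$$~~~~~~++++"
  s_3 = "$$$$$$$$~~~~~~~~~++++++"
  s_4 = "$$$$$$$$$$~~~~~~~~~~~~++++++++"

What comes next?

Term n consists of 2n+2 $'s, followed by 3n ~'s, followed by 2n +'s (n = 1, 2, …).
Setting n = 5 gives 12, 15, 10 characters in each block.

$$$$$$$$$$$$~~~~~~~~~~~~~~~++++++++++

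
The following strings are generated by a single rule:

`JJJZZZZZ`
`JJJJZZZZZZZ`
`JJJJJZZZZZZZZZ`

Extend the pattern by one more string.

The n-th term is n+1 J's then 2n+1 Z's, where the shown terms are n = 2, 3, 4.
At n = 5 the blocks have lengths 6, 11.

JJJJJJZZZZZZZZZZZ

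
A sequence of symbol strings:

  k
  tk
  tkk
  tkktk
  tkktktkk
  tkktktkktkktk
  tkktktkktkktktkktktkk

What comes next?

tkktktkktkktktkktktkktkktktkktkktk

Each term (from the third on) is the previous term followed by the one before it: term 3 = tk·k = tkk.
So term 8 is tkktktkktkktktkktktkk·tkktktkktkktk.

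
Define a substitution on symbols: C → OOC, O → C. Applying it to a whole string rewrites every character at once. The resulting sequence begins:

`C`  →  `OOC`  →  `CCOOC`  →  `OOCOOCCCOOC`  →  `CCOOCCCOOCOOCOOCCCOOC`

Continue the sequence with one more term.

φ(CCOOCCCOOCOOCOOCCCOOC) expands symbol-by-symbol to OOC OOC C C OOC OOC OOC C C OOC C C OOC C C OOC OOC OOC C C OOC; joining the 21 pieces gives the next term.

OOCOOCCCOOCOOCOOCCCOOCCCOOCCCOOCOOCOOCCCOOC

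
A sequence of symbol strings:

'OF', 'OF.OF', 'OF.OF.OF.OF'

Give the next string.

s(k+1) = s(k)·.·s(k) — each term doubles the last with '.' between the halves.
One more doubling of OF.OF.OF.OF gives the answer.

OF.OF.OF.OF.OF.OF.OF.OF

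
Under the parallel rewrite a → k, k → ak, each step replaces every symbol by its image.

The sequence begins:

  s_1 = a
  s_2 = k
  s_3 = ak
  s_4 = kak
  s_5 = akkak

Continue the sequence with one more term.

kakakkak

Rewriting each symbol of akkak: a→k, k→ak, k→ak, a→k, k→ak, which concatenates to k ak ak k ak.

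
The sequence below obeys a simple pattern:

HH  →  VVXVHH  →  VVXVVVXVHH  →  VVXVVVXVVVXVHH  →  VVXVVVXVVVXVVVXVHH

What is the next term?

VVXVVVXVVVXVVVXVVVXVHH

Each term is the previous one with VVXV prepended.
One more step from VVXVVVXVVVXVVVXVHH gives the answer.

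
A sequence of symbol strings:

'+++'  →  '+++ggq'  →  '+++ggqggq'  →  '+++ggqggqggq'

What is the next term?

Each term is the previous one with ggq appended.
Applying this once more to +++ggqggqggq:

+++ggqggqggqggq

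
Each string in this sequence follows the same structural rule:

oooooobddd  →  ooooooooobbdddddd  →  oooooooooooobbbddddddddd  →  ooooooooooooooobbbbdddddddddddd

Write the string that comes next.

oooooooooooooooooobbbbbddddddddddddddd

The n-th term is 3n+3 o's then n b's then 3n d's (n = 1, 2, …).
For the next term, n = 5, so the run lengths are 18, 5, 15.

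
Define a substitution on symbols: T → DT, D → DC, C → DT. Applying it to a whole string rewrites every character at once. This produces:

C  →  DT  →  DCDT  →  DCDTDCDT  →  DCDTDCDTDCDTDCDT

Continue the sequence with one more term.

φ(DCDTDCDTDCDTDCDT) expands symbol-by-symbol to DC DT DC DT DC DT DC DT DC DT DC DT DC DT DC DT; joining the 16 pieces gives the next term.

DCDTDCDTDCDTDCDTDCDTDCDTDCDTDCDT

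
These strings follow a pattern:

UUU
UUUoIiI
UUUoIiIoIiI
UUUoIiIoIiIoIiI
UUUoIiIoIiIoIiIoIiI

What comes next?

UUUoIiIoIiIoIiIoIiIoIiI

Every step adds oIiI to the end: s(k+1) = s(k)·oIiI.
So the next term is UUUoIiIoIiIoIiIoIiI·oIiI.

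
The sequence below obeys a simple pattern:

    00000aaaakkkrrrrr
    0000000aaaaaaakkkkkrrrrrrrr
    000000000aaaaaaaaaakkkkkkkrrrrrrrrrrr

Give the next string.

Each string has the form 0^{2n+3} a^{3n+1} k^{2n+1} r^{3n+2} (n = 1, 2, …).
At n = 4 the blocks have lengths 11, 13, 9, 14.

00000000000aaaaaaaaaaaaakkkkkkkkkrrrrrrrrrrrrrr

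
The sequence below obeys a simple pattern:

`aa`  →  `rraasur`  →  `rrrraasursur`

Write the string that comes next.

rrrrrraasursursur

Each term wraps the previous one in rr on the left and sur on the right.
One more step from rrrraasursur gives the answer.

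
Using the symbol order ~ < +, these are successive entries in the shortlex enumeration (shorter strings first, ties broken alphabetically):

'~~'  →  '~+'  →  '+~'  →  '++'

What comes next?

++ is the last string of length 2, so the next is the first of length 3: ~ repeated 3 times.

~~~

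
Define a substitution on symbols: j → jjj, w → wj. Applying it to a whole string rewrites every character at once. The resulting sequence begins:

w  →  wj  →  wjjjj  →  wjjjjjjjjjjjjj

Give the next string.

Rewriting the 14 symbols of wjjjjjjjjjjjjj one by one yields wj jjj jjj jjj jjj jjj jjj jjj jjj jjj jjj jjj jjj jjj; concatenated:

wjjjjjjjjjjjjjjjjjjjjjjjjjjjjjjjjjjjjjjjj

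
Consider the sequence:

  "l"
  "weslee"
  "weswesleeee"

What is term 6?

wesweswesweswesleeeeeeeeee

Each term wraps the previous one in wes on the left and ee on the right.
From weswesleeee, 3 further steps: weswesleeee → wesweswesleeeeee → weswesweswesleeeeeeee → (answer).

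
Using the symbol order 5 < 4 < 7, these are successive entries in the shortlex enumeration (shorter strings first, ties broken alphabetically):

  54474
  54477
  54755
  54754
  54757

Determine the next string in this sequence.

54745

Find the rightmost character of 54757 below 7, bump it to the next letter, and reset everything to its right to 5.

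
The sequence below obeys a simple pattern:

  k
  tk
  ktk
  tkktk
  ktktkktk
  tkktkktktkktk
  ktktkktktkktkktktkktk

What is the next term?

This is a Fibonacci-style word recurrence s(k) = s(k−2)·s(k−1): e.g. k·tk = ktk.
Continuing: tkktkktktkktk · ktktkktktkktkktktkktk gives term 8.

tkktkktktkktkktktkktktkktkktktkktk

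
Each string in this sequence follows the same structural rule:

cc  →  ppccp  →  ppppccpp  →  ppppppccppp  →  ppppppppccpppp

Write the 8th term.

Every step adds pp to the front and p to the end of the previous string.
From ppppppppccpppp, 3 further steps: ppppppppccpppp → ppppppppppccppppp → ppppppppppppccpppppp → (answer).

ppppppppppppppccppppppp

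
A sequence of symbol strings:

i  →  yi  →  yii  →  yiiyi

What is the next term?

This is a Fibonacci-style word recurrence s(k) = s(k−1)·s(k−2): e.g. yi·i = yii.
So term 5 is yiiyi·yii.

yiiyiyii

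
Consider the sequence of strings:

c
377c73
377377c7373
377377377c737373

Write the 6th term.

377377377377377c7373737373

Each term wraps the previous one in 377 on the left and 73 on the right.
From 377377377c737373, 2 further steps: 377377377c737373 → 377377377377c73737373 → (answer).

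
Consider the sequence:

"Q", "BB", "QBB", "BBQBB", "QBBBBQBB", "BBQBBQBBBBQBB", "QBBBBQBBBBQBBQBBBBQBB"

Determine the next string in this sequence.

From term 3 onward, concatenate the second-to-last term with the last: Q·BB = QBB, BB·QBB = BBQBB, …
The next term joins BBQBBQBBBBQBB and QBBBBQBBBBQBBQBBBBQBB.

BBQBBQBBBBQBBQBBBBQBBBBQBBQBBBBQBB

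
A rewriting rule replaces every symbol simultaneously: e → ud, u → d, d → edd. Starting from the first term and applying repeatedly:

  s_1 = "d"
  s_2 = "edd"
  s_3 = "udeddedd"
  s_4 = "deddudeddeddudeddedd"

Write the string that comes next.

eddudeddedddeddudeddeddudeddedddeddudeddeddudeddedd

φ(deddudeddeddudeddedd) expands symbol-by-symbol to edd ud edd edd d edd ud edd edd ud edd edd d edd ud edd edd ud edd edd; joining the 20 pieces gives the next term.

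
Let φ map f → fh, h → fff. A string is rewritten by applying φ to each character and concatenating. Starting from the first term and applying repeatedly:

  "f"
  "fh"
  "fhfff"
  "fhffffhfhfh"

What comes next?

fhffffhfhfhfhffffhffffhfff

Expanding fhffffhfhfh: f→fh, h→fff, f→fh, f→fh, f→fh, f→fh, h→fff, f→fh, h→fff, f→fh, h→fff. Concatenated: fh fff fh fh fh fh fff fh fff fh fff.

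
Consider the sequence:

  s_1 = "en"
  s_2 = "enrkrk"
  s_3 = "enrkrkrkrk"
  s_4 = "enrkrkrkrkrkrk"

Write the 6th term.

enrkrkrkrkrkrkrkrkrkrk

The strings grow by a fixed suffix rkrk each time.
From enrkrkrkrkrkrk, 2 further steps: enrkrkrkrkrkrk → enrkrkrkrkrkrkrkrk → (answer).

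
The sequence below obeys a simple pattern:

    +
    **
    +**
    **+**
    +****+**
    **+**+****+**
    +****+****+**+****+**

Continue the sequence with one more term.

From term 3 onward, concatenate the second-to-last term with the last: +·** = +**, **·+** = **+**, …
The next term joins **+**+****+** and +****+****+**+****+**.

**+**+****+**+****+****+**+****+**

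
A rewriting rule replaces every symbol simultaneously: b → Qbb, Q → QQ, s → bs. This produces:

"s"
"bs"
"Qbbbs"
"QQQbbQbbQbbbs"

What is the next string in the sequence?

Applying the rule to each of the 13 symbols of QQQbbQbbQbbbs gives the pieces QQ QQ QQ Qbb Qbb QQ Qbb Qbb QQ Qbb Qbb Qbb bs, which concatenate to the answer.

QQQQQQQbbQbbQQQbbQbbQQQbbQbbQbbbs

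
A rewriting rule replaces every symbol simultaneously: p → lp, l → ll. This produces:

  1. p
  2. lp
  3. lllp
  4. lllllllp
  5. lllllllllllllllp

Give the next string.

Applying the rule to each of the 16 symbols of lllllllllllllllp gives the pieces ll ll ll ll ll ll ll ll ll ll ll ll ll ll ll lp, which concatenate to the answer.

lllllllllllllllllllllllllllllllp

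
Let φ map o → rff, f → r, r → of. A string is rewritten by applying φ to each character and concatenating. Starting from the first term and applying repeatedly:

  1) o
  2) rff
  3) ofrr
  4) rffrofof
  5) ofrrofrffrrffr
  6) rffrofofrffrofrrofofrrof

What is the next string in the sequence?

ofrrofrffrrffrofrrofrffrofofrffrrffrofofrffr

Applying the rule to each of the 24 symbols of rffrofofrffrofrrofofrrof gives the pieces of r r of rff r rff r of r r of rff r of of rff r rff r of of rff r, which concatenate to the answer.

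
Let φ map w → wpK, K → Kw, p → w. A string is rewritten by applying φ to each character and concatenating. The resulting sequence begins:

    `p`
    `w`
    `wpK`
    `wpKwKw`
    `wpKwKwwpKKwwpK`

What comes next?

Rewriting the 14 symbols of wpKwKwwpKKwwpK one by one yields wpK w Kw wpK Kw wpK wpK w Kw Kw wpK wpK w Kw; concatenated:

wpKwKwwpKKwwpKwpKwKwKwwpKwpKwKw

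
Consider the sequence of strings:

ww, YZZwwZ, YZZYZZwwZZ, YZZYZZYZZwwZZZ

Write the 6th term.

YZZYZZYZZYZZYZZwwZZZZZ

s(k+1) = YZZ·s(k)·Z, so each term gains YZZ as a prefix and Z as a suffix.
From YZZYZZYZZwwZZZ, 2 further steps: YZZYZZYZZwwZZZ → YZZYZZYZZYZZwwZZZZ → (answer).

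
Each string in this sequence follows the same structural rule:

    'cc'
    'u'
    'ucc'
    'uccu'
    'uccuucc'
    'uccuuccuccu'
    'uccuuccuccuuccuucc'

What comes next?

uccuuccuccuuccuuccuccuuccuccu

This is a Fibonacci-style word recurrence s(k) = s(k−1)·s(k−2): e.g. u·cc = ucc.
So term 8 is uccuuccuccuuccuucc·uccuuccuccu.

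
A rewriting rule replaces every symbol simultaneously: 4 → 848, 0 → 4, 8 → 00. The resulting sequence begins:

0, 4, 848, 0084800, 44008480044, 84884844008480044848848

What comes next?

φ(84884844008480044848848) expands symbol-by-symbol to 00 848 00 00 848 00 848 848 4 4 00 848 00 4 4 848 848 00 848 00 00 848 00; joining the 23 pieces gives the next term.

008480000848008488484400848004484884800848000084800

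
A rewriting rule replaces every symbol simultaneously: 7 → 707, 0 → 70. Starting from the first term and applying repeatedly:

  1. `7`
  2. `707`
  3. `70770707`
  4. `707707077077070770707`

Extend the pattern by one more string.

Rewriting the 21 symbols of 707707077077070770707 one by one yields 707 70 707 707 70 707 70 707 707 70 707 707 70 707 70 707 707 70 707 70 707; concatenated:

7077070770770707707077077070770770707707077077070770707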